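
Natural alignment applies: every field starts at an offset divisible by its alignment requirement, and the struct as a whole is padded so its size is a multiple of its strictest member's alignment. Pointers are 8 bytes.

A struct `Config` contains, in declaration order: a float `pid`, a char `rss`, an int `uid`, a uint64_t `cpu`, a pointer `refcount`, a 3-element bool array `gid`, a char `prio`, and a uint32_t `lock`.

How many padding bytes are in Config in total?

7

0..4  pid  (4B, 4-aligned)
4..5  rss  (1B, 1-aligned)
5..8  -- padding (3B)
8..12  uid  (4B, 4-aligned)
12..16  -- padding (4B)
16..24  cpu  (8B, 8-aligned)
24..32  refcount  (8B, 8-aligned)
32..35  gid  (3B, 1-aligned)
35..36  prio  (1B, 1-aligned)
36..40  lock  (4B, 4-aligned)
sizeof = 40, alignof = 8
data bytes 33, size 40 → padding 7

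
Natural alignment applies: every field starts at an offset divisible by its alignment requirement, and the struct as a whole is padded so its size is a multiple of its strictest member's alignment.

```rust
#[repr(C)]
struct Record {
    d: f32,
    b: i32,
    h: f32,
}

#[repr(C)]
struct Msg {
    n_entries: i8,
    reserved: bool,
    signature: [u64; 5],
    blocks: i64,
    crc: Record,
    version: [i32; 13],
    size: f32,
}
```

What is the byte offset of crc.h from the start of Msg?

Record: 0..4  d  (4B, 4-aligned); 4..8  b  (4B, 4-aligned); 8..12  h  (4B, 4-aligned); sizeof = 12, alignof = 4
0..1  n_entries  (1B, 1-aligned)
1..2  reserved  (1B, 1-aligned)
2..8  -- padding (6B)
8..48  signature  (40B, 8-aligned)
48..56  blocks  (8B, 8-aligned)
56..68  crc  (12B, 4-aligned)
within Record: h at 8
56 + 8 = 64

64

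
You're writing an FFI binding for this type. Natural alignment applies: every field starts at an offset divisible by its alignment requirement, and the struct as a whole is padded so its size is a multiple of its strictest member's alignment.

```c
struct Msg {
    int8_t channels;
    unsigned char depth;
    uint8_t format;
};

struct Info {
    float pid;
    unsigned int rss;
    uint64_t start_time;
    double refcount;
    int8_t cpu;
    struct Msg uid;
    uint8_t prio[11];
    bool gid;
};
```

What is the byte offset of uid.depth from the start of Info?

26

Msg: channels at 0 (size 1, align 1) → ends 1; depth at 1 (size 1, align 1) → ends 2; format at 2 (size 1, align 1) → ends 3; total 3 bytes, alignment 1
pid at 0 (size 4, align 4) → ends 4
rss at 4 (size 4, align 4) → ends 8
start_time at 8 (size 8, align 8) → ends 16
refcount at 16 (size 8, align 8) → ends 24
cpu at 24 (size 1, align 1) → ends 25
uid at 25 (size 3, align 1) → ends 28
within Msg: depth at 1
25 + 1 = 26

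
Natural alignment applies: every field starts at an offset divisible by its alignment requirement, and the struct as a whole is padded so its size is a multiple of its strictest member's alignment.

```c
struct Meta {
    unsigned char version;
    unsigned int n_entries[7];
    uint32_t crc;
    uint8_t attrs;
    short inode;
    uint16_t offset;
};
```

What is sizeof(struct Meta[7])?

308

@0: version [1B, align 1] → 1
+3 pad (align 4)
@4: n_entries [28B, align 4] → 32
@32: crc [4B, align 4] → 36
@36: attrs [1B, align 1] → 37
+1 pad (align 2)
@38: inode [2B, align 2] → 40
@40: offset [2B, align 2] → 42
+2 tail pad (align 4)
size 44, align 4
array of 7: 7 × 44 = 308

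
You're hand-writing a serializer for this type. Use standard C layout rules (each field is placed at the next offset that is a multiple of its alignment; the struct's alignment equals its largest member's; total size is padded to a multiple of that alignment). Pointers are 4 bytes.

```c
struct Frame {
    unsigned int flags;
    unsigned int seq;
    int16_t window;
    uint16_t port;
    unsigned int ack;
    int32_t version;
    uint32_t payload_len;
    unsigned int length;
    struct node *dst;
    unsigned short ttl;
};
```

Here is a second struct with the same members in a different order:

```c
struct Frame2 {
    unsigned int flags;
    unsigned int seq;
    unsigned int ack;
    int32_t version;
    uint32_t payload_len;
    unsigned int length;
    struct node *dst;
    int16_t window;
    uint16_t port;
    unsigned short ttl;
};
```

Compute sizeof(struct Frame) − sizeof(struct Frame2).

0

flags at 0 (size 4, align 4) → ends 4
seq at 4 (size 4, align 4) → ends 8
window at 8 (size 2, align 2) → ends 10
port at 10 (size 2, align 2) → ends 12
ack at 12 (size 4, align 4) → ends 16
version at 16 (size 4, align 4) → ends 20
payload_len at 20 (size 4, align 4) → ends 24
length at 24 (size 4, align 4) → ends 28
dst at 28 (size 4, align 4) → ends 32
ttl at 32 (size 2, align 2) → ends 34
tail pad 2 to reach multiple of 4
total 36 bytes, alignment 4
— Frame2 —
flags at 0 (size 4, align 4) → ends 4
seq at 4 (size 4, align 4) → ends 8
ack at 8 (size 4, align 4) → ends 12
version at 12 (size 4, align 4) → ends 16
payload_len at 16 (size 4, align 4) → ends 20
length at 20 (size 4, align 4) → ends 24
dst at 24 (size 4, align 4) → ends 28
window at 28 (size 2, align 2) → ends 30
port at 30 (size 2, align 2) → ends 32
ttl at 32 (size 2, align 2) → ends 34
tail pad 2 to reach multiple of 4
total 36 bytes, alignment 4
36 − 36 = 0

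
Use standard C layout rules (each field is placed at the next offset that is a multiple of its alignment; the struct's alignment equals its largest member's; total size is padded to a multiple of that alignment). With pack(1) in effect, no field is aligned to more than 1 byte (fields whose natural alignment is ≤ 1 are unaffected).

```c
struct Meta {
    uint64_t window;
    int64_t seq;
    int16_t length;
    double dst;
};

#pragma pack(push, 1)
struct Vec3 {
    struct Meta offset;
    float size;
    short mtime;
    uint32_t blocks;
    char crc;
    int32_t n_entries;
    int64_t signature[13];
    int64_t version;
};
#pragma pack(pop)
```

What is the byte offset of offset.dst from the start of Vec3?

Meta: window at 0 (size 8, align 8) → ends 8; seq at 8 (size 8, align 8) → ends 16; length at 16 (size 2, align 2) → ends 18; pad 6 to align 8 for dst; dst at 24 (size 8, align 8) → ends 32; total 32 bytes, alignment 8
offset at 0 (size 32, align 1) → ends 32
within Meta: dst at 24
0 + 24 = 24

24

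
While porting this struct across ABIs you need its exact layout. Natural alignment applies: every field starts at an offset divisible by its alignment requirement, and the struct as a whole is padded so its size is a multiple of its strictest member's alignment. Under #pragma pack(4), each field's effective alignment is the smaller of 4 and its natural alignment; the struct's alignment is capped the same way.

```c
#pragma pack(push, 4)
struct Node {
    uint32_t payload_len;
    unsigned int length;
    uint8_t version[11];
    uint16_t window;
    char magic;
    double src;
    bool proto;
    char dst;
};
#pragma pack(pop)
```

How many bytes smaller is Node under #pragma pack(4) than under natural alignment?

4

natural layout:
  payload_len at 0 (size 4, align 4) → ends 4
  length at 4 (size 4, align 4) → ends 8
  version at 8 (size 11, align 1) → ends 19
  pad 1 to align 2 for window
  window at 20 (size 2, align 2) → ends 22
  magic at 22 (size 1, align 1) → ends 23
  pad 1 to align 8 for src
  src at 24 (size 8, align 8) → ends 32
  proto at 32 (size 1, align 1) → ends 33
  dst at 33 (size 1, align 1) → ends 34
  tail pad 6 to reach multiple of 8
  total 40 bytes, alignment 8
packed(4) layout:
  payload_len at 0 (size 4, align 4) → ends 4
  length at 4 (size 4, align 4) → ends 8
  version at 8 (size 11, align 1) → ends 19
  pad 1 to align 2 for window
  window at 20 (size 2, align 2) → ends 22
  magic at 22 (size 1, align 1) → ends 23
  pad 1 to align 4 for src
  src at 24 (size 8, align 4) → ends 32
  proto at 32 (size 1, align 1) → ends 33
  dst at 33 (size 1, align 1) → ends 34
  tail pad 2 to reach multiple of 4
  total 36 bytes, alignment 4
40 − 36 = 4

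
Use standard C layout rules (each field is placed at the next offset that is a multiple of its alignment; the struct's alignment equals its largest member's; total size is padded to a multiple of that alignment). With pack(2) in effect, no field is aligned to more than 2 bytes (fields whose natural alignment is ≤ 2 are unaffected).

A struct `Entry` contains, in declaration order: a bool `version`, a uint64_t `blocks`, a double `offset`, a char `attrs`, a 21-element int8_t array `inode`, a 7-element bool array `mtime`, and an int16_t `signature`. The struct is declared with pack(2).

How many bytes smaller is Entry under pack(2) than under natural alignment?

natural layout:
  0..1  version  (1B, 1-aligned)
  1..8  -- padding (7B)
  8..16  blocks  (8B, 8-aligned)
  16..24  offset  (8B, 8-aligned)
  24..25  attrs  (1B, 1-aligned)
  25..46  inode  (21B, 1-aligned)
  46..53  mtime  (7B, 1-aligned)
  53..54  -- padding (1B)
  54..56  signature  (2B, 2-aligned)
  sizeof = 56, alignof = 8
packed(2) layout:
  0..1  version  (1B, 1-aligned)
  1..2  -- padding (1B)
  2..10  blocks  (8B, 2-aligned)
  10..18  offset  (8B, 2-aligned)
  18..19  attrs  (1B, 1-aligned)
  19..40  inode  (21B, 1-aligned)
  40..47  mtime  (7B, 1-aligned)
  47..48  -- padding (1B)
  48..50  signature  (2B, 2-aligned)
  sizeof = 50, alignof = 2
56 − 50 = 6

6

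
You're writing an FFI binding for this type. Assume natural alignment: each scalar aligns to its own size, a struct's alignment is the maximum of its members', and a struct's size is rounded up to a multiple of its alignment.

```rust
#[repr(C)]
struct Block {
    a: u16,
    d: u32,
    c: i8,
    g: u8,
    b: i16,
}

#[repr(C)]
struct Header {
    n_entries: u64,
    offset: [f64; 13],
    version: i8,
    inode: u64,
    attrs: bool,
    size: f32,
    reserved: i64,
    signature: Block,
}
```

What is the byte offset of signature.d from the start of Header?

Block: @0: a [2B, align 2] → 2; +2 pad (align 4); @4: d [4B, align 4] → 8; @8: c [1B, align 1] → 9; @9: g [1B, align 1] → 10; @10: b [2B, align 2] → 12; size 12, align 4
@0: n_entries [8B, align 8] → 8
@8: offset [104B, align 8] → 112
@112: version [1B, align 1] → 113
+7 pad (align 8)
@120: inode [8B, align 8] → 128
@128: attrs [1B, align 1] → 129
+3 pad (align 4)
@132: size [4B, align 4] → 136
@136: reserved [8B, align 8] → 144
@144: signature [12B, align 4] → 156
within Block: d at 4
144 + 4 = 148

148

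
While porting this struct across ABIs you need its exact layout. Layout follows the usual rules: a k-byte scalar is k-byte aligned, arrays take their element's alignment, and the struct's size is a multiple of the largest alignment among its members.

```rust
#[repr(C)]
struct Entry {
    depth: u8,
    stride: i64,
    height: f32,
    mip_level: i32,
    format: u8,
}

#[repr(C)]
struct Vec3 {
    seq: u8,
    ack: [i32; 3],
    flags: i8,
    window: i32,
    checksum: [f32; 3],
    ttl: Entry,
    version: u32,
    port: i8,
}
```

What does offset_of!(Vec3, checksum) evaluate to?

Entry: depth at 0 (size 1, align 1) → ends 1; pad 7 to align 8 for stride; stride at 8 (size 8, align 8) → ends 16; height at 16 (size 4, align 4) → ends 20; mip_level at 20 (size 4, align 4) → ends 24; format at 24 (size 1, align 1) → ends 25; tail pad 7 to reach multiple of 8; total 32 bytes, alignment 8
seq at 0 (size 1, align 1) → ends 1
pad 3 to align 4 for ack
ack at 4 (size 12, align 4) → ends 16
flags at 16 (size 1, align 1) → ends 17
pad 3 to align 4 for window
window at 20 (size 4, align 4) → ends 24
checksum at 24 (size 12, align 4) → ends 36

24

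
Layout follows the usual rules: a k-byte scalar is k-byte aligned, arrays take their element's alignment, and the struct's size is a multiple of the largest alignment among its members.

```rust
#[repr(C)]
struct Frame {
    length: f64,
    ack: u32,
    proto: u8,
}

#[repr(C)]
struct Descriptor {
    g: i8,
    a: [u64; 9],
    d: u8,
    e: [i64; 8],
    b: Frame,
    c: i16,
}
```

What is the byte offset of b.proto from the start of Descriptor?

Frame: 0..8  length  (8B, 8-aligned); 8..12  ack  (4B, 4-aligned); 12..13  proto  (1B, 1-aligned); 13..16  -- tail padding (3B); sizeof = 16, alignof = 8
0..1  g  (1B, 1-aligned)
1..8  -- padding (7B)
8..80  a  (72B, 8-aligned)
80..81  d  (1B, 1-aligned)
81..88  -- padding (7B)
88..152  e  (64B, 8-aligned)
152..168  b  (16B, 8-aligned)
within Frame: proto at 12
152 + 12 = 164

164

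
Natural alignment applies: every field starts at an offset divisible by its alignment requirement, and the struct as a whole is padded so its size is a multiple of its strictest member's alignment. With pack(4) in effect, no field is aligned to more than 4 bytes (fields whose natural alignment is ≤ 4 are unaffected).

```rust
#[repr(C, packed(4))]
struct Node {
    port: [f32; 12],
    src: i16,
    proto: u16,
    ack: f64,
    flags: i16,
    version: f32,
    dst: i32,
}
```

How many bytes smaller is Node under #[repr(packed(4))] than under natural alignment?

8

natural layout:
  @0: port [48B, align 4] → 48
  @48: src [2B, align 2] → 50
  @50: proto [2B, align 2] → 52
  +4 pad (align 8)
  @56: ack [8B, align 8] → 64
  @64: flags [2B, align 2] → 66
  +2 pad (align 4)
  @68: version [4B, align 4] → 72
  @72: dst [4B, align 4] → 76
  +4 tail pad (align 8)
  size 80, align 8
packed(4) layout:
  @0: port [48B, align 4] → 48
  @48: src [2B, align 2] → 50
  @50: proto [2B, align 2] → 52
  @52: ack [8B, align 4] → 60
  @60: flags [2B, align 2] → 62
  +2 pad (align 4)
  @64: version [4B, align 4] → 68
  @68: dst [4B, align 4] → 72
  size 72, align 4
80 − 72 = 8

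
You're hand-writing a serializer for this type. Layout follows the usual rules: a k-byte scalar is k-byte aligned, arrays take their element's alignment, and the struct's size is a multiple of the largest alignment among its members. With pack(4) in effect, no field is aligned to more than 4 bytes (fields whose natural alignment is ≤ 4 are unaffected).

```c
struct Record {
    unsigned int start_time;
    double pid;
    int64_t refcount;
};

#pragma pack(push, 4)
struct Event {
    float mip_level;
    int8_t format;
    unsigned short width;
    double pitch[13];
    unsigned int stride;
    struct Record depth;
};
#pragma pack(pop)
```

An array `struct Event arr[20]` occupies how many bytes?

Record: 0..4  start_time  (4B, 4-aligned); 4..8  -- padding (4B); 8..16  pid  (8B, 8-aligned); 16..24  refcount  (8B, 8-aligned); sizeof = 24, alignof = 8
0..4  mip_level  (4B, 4-aligned)
4..5  format  (1B, 1-aligned)
5..6  -- padding (1B)
6..8  width  (2B, 2-aligned)
8..112  pitch  (104B, 4-aligned)
112..116  stride  (4B, 4-aligned)
116..140  depth  (24B, 4-aligned)
sizeof = 140, alignof = 4
array of 20: 20 × 140 = 2800

2800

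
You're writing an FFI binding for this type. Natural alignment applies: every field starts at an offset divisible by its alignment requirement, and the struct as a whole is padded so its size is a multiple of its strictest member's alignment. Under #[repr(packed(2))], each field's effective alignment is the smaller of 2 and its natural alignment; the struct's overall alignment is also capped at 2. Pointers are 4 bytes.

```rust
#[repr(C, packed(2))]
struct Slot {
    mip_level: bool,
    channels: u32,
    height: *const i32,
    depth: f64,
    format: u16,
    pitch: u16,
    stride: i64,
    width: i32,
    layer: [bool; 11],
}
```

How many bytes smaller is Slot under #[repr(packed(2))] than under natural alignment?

natural layout:
  mip_level at 0 (size 1, align 1) → ends 1
  pad 3 to align 4 for channels
  channels at 4 (size 4, align 4) → ends 8
  height at 8 (size 4, align 4) → ends 12
  pad 4 to align 8 for depth
  depth at 16 (size 8, align 8) → ends 24
  format at 24 (size 2, align 2) → ends 26
  pitch at 26 (size 2, align 2) → ends 28
  pad 4 to align 8 for stride
  stride at 32 (size 8, align 8) → ends 40
  width at 40 (size 4, align 4) → ends 44
  layer at 44 (size 11, align 1) → ends 55
  tail pad 1 to reach multiple of 8
  total 56 bytes, alignment 8
packed(2) layout:
  mip_level at 0 (size 1, align 1) → ends 1
  pad 1 to align 2 for channels
  channels at 2 (size 4, align 2) → ends 6
  height at 6 (size 4, align 2) → ends 10
  depth at 10 (size 8, align 2) → ends 18
  format at 18 (size 2, align 2) → ends 20
  pitch at 20 (size 2, align 2) → ends 22
  stride at 22 (size 8, align 2) → ends 30
  width at 30 (size 4, align 2) → ends 34
  layer at 34 (size 11, align 1) → ends 45
  tail pad 1 to reach multiple of 2
  total 46 bytes, alignment 2
56 − 46 = 10

10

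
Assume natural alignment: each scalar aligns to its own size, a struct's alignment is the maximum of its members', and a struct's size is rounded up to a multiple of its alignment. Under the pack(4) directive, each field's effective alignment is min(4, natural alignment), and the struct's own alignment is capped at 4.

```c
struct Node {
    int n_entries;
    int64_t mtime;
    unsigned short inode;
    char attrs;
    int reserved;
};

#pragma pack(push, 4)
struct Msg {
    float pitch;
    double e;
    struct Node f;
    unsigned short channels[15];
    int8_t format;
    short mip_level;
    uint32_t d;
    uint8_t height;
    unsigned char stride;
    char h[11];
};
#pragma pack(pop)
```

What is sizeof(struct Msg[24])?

Node: n_entries at 0 (size 4, align 4) → ends 4; pad 4 to align 8 for mtime; mtime at 8 (size 8, align 8) → ends 16; inode at 16 (size 2, align 2) → ends 18; attrs at 18 (size 1, align 1) → ends 19; pad 1 to align 4 for reserved; reserved at 20 (size 4, align 4) → ends 24; total 24 bytes, alignment 8
pitch at 0 (size 4, align 4) → ends 4
e at 4 (size 8, align 4) → ends 12
f at 12 (size 24, align 4) → ends 36
channels at 36 (size 30, align 2) → ends 66
format at 66 (size 1, align 1) → ends 67
pad 1 to align 2 for mip_level
mip_level at 68 (size 2, align 2) → ends 70
pad 2 to align 4 for d
d at 72 (size 4, align 4) → ends 76
height at 76 (size 1, align 1) → ends 77
stride at 77 (size 1, align 1) → ends 78
h at 78 (size 11, align 1) → ends 89
tail pad 3 to reach multiple of 4
total 92 bytes, alignment 4
array of 24: 24 × 92 = 2208

2208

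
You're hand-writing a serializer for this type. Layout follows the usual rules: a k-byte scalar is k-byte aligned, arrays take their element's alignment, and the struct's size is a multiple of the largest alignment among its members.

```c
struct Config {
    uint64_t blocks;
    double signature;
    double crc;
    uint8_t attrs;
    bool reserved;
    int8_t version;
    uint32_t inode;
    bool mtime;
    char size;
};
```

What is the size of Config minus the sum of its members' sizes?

7

blocks at 0 (size 8, align 8) → ends 8
signature at 8 (size 8, align 8) → ends 16
crc at 16 (size 8, align 8) → ends 24
attrs at 24 (size 1, align 1) → ends 25
reserved at 25 (size 1, align 1) → ends 26
version at 26 (size 1, align 1) → ends 27
pad 1 to align 4 for inode
inode at 28 (size 4, align 4) → ends 32
mtime at 32 (size 1, align 1) → ends 33
size at 33 (size 1, align 1) → ends 34
tail pad 6 to reach multiple of 8
total 40 bytes, alignment 8
data bytes 33, size 40 → padding 7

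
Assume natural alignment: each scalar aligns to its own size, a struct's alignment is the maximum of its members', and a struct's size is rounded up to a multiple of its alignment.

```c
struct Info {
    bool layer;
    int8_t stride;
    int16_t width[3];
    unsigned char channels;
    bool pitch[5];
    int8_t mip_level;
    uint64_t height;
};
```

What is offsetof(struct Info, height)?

layer at 0 (size 1, align 1) → ends 1
stride at 1 (size 1, align 1) → ends 2
width at 2 (size 6, align 2) → ends 8
channels at 8 (size 1, align 1) → ends 9
pitch at 9 (size 5, align 1) → ends 14
mip_level at 14 (size 1, align 1) → ends 15
pad 1 to align 8 for height
height at 16 (size 8, align 8) → ends 24

16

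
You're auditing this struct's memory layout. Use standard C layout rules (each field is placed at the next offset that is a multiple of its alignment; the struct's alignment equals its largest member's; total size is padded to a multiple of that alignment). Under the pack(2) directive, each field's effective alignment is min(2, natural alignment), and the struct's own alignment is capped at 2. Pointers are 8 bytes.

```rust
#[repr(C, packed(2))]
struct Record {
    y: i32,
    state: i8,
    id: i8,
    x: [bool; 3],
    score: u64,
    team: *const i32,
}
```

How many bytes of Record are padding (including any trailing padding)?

y at 0 (size 4, align 2) → ends 4
state at 4 (size 1, align 1) → ends 5
id at 5 (size 1, align 1) → ends 6
x at 6 (size 3, align 1) → ends 9
pad 1 to align 2 for score
score at 10 (size 8, align 2) → ends 18
team at 18 (size 8, align 2) → ends 26
total 26 bytes, alignment 2
data bytes 25, size 26 → padding 1

1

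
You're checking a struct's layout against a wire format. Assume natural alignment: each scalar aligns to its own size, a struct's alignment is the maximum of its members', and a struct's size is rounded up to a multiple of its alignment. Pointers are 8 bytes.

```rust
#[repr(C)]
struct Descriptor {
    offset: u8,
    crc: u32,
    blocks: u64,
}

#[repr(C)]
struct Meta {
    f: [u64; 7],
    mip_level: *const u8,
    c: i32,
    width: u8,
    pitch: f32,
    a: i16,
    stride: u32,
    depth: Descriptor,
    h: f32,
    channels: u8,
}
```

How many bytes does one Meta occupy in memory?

112

Descriptor: offset at 0 (size 1, align 1) → ends 1; pad 3 to align 4 for crc; crc at 4 (size 4, align 4) → ends 8; blocks at 8 (size 8, align 8) → ends 16; total 16 bytes, alignment 8
f at 0 (size 56, align 8) → ends 56
mip_level at 56 (size 8, align 8) → ends 64
c at 64 (size 4, align 4) → ends 68
width at 68 (size 1, align 1) → ends 69
pad 3 to align 4 for pitch
pitch at 72 (size 4, align 4) → ends 76
a at 76 (size 2, align 2) → ends 78
pad 2 to align 4 for stride
stride at 80 (size 4, align 4) → ends 84
pad 4 to align 8 for depth
depth at 88 (size 16, align 8) → ends 104
h at 104 (size 4, align 4) → ends 108
channels at 108 (size 1, align 1) → ends 109
tail pad 3 to reach multiple of 8
total 112 bytes, alignment 8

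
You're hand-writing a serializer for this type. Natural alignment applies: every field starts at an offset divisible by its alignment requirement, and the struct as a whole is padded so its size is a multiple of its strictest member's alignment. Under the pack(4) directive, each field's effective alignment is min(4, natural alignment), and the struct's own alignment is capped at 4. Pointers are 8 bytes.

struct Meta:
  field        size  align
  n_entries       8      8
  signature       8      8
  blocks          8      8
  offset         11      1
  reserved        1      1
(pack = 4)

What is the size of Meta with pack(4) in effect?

36

0..8  n_entries  (8B, 4-aligned)
8..16  signature  (8B, 4-aligned)
16..24  blocks  (8B, 4-aligned)
24..35  offset  (11B, 1-aligned)
35..36  reserved  (1B, 1-aligned)
sizeof = 36, alignof = 4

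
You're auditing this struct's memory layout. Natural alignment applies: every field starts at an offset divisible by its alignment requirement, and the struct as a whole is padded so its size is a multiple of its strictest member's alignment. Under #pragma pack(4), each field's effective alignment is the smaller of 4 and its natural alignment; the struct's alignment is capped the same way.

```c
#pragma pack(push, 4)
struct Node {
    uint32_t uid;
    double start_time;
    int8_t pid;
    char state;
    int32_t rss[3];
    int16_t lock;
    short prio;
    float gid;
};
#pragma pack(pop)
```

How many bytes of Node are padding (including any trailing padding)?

2

0..4  uid  (4B, 4-aligned)
4..12  start_time  (8B, 4-aligned)
12..13  pid  (1B, 1-aligned)
13..14  state  (1B, 1-aligned)
14..16  -- padding (2B)
16..28  rss  (12B, 4-aligned)
28..30  lock  (2B, 2-aligned)
30..32  prio  (2B, 2-aligned)
32..36  gid  (4B, 4-aligned)
sizeof = 36, alignof = 4
data bytes 34, size 36 → padding 2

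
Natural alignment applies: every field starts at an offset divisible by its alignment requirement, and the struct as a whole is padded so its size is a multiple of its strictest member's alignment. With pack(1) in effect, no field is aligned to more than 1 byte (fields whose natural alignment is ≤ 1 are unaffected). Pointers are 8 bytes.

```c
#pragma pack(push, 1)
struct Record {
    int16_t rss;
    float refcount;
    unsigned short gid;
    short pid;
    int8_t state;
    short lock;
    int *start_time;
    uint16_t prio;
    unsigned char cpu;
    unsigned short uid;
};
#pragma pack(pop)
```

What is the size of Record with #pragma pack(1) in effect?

26

rss at 0 (size 2, align 1) → ends 2
refcount at 2 (size 4, align 1) → ends 6
gid at 6 (size 2, align 1) → ends 8
pid at 8 (size 2, align 1) → ends 10
state at 10 (size 1, align 1) → ends 11
lock at 11 (size 2, align 1) → ends 13
start_time at 13 (size 8, align 1) → ends 21
prio at 21 (size 2, align 1) → ends 23
cpu at 23 (size 1, align 1) → ends 24
uid at 24 (size 2, align 1) → ends 26
total 26 bytes, alignment 1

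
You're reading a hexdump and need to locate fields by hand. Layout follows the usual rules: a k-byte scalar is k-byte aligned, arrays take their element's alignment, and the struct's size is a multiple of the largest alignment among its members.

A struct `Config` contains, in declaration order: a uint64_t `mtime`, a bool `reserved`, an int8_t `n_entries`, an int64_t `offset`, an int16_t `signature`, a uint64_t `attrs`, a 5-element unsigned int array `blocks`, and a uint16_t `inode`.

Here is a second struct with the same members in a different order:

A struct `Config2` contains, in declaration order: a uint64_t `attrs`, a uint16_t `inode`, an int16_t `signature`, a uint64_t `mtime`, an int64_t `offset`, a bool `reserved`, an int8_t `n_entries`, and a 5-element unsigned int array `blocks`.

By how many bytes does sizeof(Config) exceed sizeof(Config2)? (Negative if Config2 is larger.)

mtime at 0 (size 8, align 8) → ends 8
reserved at 8 (size 1, align 1) → ends 9
n_entries at 9 (size 1, align 1) → ends 10
pad 6 to align 8 for offset
offset at 16 (size 8, align 8) → ends 24
signature at 24 (size 2, align 2) → ends 26
pad 6 to align 8 for attrs
attrs at 32 (size 8, align 8) → ends 40
blocks at 40 (size 20, align 4) → ends 60
inode at 60 (size 2, align 2) → ends 62
tail pad 2 to reach multiple of 8
total 64 bytes, alignment 8
— Config2 —
attrs at 0 (size 8, align 8) → ends 8
inode at 8 (size 2, align 2) → ends 10
signature at 10 (size 2, align 2) → ends 12
pad 4 to align 8 for mtime
mtime at 16 (size 8, align 8) → ends 24
offset at 24 (size 8, align 8) → ends 32
reserved at 32 (size 1, align 1) → ends 33
n_entries at 33 (size 1, align 1) → ends 34
pad 2 to align 4 for blocks
blocks at 36 (size 20, align 4) → ends 56
total 56 bytes, alignment 8
64 − 56 = 8

8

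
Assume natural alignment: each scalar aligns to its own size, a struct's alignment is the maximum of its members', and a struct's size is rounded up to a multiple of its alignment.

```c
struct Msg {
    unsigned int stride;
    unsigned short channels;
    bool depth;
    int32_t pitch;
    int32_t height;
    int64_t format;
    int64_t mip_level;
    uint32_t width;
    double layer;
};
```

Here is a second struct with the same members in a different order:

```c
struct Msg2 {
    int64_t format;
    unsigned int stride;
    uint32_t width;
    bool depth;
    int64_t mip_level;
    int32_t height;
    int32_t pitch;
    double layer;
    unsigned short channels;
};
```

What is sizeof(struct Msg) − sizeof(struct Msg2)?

0..4  stride  (4B, 4-aligned)
4..6  channels  (2B, 2-aligned)
6..7  depth  (1B, 1-aligned)
7..8  -- padding (1B)
8..12  pitch  (4B, 4-aligned)
12..16  height  (4B, 4-aligned)
16..24  format  (8B, 8-aligned)
24..32  mip_level  (8B, 8-aligned)
32..36  width  (4B, 4-aligned)
36..40  -- padding (4B)
40..48  layer  (8B, 8-aligned)
sizeof = 48, alignof = 8
— Msg2 —
0..8  format  (8B, 8-aligned)
8..12  stride  (4B, 4-aligned)
12..16  width  (4B, 4-aligned)
16..17  depth  (1B, 1-aligned)
17..24  -- padding (7B)
24..32  mip_level  (8B, 8-aligned)
32..36  height  (4B, 4-aligned)
36..40  pitch  (4B, 4-aligned)
40..48  layer  (8B, 8-aligned)
48..50  channels  (2B, 2-aligned)
50..56  -- tail padding (6B)
sizeof = 56, alignof = 8
48 − 56 = -8

-8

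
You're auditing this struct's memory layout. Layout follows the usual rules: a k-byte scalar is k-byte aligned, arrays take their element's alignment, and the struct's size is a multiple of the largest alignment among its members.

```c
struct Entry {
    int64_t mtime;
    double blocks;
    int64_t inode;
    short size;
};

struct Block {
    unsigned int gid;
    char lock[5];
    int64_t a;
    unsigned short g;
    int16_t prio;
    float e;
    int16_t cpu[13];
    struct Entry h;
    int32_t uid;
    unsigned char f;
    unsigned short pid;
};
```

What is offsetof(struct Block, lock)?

4

Entry: 0..8  mtime  (8B, 8-aligned); 8..16  blocks  (8B, 8-aligned); 16..24  inode  (8B, 8-aligned); 24..26  size  (2B, 2-aligned); 26..32  -- tail padding (6B); sizeof = 32, alignof = 8
0..4  gid  (4B, 4-aligned)
4..9  lock  (5B, 1-aligned)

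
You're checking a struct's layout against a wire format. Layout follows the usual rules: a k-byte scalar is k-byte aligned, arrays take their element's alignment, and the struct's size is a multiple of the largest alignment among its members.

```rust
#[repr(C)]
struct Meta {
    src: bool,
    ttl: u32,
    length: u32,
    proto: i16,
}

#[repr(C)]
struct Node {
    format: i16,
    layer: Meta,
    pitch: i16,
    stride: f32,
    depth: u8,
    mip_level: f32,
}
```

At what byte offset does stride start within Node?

Meta: @0: src [1B, align 1] → 1; +3 pad (align 4); @4: ttl [4B, align 4] → 8; @8: length [4B, align 4] → 12; @12: proto [2B, align 2] → 14; +2 tail pad (align 4); size 16, align 4
@0: format [2B, align 2] → 2
+2 pad (align 4)
@4: layer [16B, align 4] → 20
@20: pitch [2B, align 2] → 22
+2 pad (align 4)
@24: stride [4B, align 4] → 28

24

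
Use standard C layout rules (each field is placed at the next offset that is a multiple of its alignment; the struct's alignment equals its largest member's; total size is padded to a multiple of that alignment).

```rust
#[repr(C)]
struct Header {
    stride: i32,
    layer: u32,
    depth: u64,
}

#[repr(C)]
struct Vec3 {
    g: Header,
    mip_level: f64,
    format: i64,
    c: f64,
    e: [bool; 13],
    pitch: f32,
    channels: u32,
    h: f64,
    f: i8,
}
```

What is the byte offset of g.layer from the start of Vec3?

Header: @0: stride [4B, align 4] → 4; @4: layer [4B, align 4] → 8; @8: depth [8B, align 8] → 16; size 16, align 8
@0: g [16B, align 8] → 16
within Header: layer at 4
0 + 4 = 4

4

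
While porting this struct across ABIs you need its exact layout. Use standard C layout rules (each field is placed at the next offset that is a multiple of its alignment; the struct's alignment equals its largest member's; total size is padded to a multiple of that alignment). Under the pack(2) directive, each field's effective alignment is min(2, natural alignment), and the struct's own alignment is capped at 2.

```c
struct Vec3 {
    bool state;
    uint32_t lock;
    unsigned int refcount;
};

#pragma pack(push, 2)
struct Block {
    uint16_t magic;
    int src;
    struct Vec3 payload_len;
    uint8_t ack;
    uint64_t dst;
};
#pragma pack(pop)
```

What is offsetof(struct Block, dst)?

Vec3: 0..1  state  (1B, 1-aligned); 1..4  -- padding (3B); 4..8  lock  (4B, 4-aligned); 8..12  refcount  (4B, 4-aligned); sizeof = 12, alignof = 4
0..2  magic  (2B, 2-aligned)
2..6  src  (4B, 2-aligned)
6..18  payload_len  (12B, 2-aligned)
18..19  ack  (1B, 1-aligned)
19..20  -- padding (1B)
20..28  dst  (8B, 2-aligned)

20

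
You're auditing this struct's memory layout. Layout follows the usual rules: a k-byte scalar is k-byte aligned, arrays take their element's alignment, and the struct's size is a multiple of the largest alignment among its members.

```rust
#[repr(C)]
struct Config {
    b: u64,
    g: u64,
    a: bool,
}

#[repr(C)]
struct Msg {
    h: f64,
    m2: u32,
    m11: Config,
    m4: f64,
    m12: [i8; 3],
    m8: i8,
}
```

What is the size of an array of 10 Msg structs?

560

Config: 0..8  b  (8B, 8-aligned); 8..16  g  (8B, 8-aligned); 16..17  a  (1B, 1-aligned); 17..24  -- tail padding (7B); sizeof = 24, alignof = 8
0..8  h  (8B, 8-aligned)
8..12  m2  (4B, 4-aligned)
12..16  -- padding (4B)
16..40  m11  (24B, 8-aligned)
40..48  m4  (8B, 8-aligned)
48..51  m12  (3B, 1-aligned)
51..52  m8  (1B, 1-aligned)
52..56  -- tail padding (4B)
sizeof = 56, alignof = 8
array of 10: 10 × 56 = 560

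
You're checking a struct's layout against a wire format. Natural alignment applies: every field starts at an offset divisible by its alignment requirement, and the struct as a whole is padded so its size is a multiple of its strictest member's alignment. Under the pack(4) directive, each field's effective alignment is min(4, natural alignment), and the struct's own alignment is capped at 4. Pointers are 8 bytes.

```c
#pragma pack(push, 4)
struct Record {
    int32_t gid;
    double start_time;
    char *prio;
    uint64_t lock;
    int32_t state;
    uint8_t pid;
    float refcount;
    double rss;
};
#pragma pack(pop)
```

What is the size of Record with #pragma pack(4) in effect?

@0: gid [4B, align 4] → 4
@4: start_time [8B, align 4] → 12
@12: prio [8B, align 4] → 20
@20: lock [8B, align 4] → 28
@28: state [4B, align 4] → 32
@32: pid [1B, align 1] → 33
+3 pad (align 4)
@36: refcount [4B, align 4] → 40
@40: rss [8B, align 4] → 48
size 48, align 4

48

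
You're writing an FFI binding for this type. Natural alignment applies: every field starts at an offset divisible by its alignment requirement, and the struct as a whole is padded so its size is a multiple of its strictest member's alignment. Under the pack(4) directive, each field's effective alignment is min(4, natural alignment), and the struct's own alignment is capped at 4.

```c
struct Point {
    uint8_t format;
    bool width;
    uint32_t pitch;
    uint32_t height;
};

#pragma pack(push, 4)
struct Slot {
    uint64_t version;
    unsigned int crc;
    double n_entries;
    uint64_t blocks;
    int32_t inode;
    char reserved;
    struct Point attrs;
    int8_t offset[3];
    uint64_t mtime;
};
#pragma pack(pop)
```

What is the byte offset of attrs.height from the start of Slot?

Point: 0..1  format  (1B, 1-aligned); 1..2  width  (1B, 1-aligned); 2..4  -- padding (2B); 4..8  pitch  (4B, 4-aligned); 8..12  height  (4B, 4-aligned); sizeof = 12, alignof = 4
0..8  version  (8B, 4-aligned)
8..12  crc  (4B, 4-aligned)
12..20  n_entries  (8B, 4-aligned)
20..28  blocks  (8B, 4-aligned)
28..32  inode  (4B, 4-aligned)
32..33  reserved  (1B, 1-aligned)
33..36  -- padding (3B)
36..48  attrs  (12B, 4-aligned)
within Point: height at 8
36 + 8 = 44

44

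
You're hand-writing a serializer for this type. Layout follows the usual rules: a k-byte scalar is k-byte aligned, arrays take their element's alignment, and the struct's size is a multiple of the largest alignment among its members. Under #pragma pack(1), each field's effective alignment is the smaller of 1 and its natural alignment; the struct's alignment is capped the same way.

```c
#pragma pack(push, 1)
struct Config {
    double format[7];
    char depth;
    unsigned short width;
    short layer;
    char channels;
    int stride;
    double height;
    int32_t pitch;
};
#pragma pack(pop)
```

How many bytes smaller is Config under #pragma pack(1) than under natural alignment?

10

natural layout:
  format at 0 (size 56, align 8) → ends 56
  depth at 56 (size 1, align 1) → ends 57
  pad 1 to align 2 for width
  width at 58 (size 2, align 2) → ends 60
  layer at 60 (size 2, align 2) → ends 62
  channels at 62 (size 1, align 1) → ends 63
  pad 1 to align 4 for stride
  stride at 64 (size 4, align 4) → ends 68
  pad 4 to align 8 for height
  height at 72 (size 8, align 8) → ends 80
  pitch at 80 (size 4, align 4) → ends 84
  tail pad 4 to reach multiple of 8
  total 88 bytes, alignment 8
packed(1) layout:
  format at 0 (size 56, align 1) → ends 56
  depth at 56 (size 1, align 1) → ends 57
  width at 57 (size 2, align 1) → ends 59
  layer at 59 (size 2, align 1) → ends 61
  channels at 61 (size 1, align 1) → ends 62
  stride at 62 (size 4, align 1) → ends 66
  height at 66 (size 8, align 1) → ends 74
  pitch at 74 (size 4, align 1) → ends 78
  total 78 bytes, alignment 1
88 − 78 = 10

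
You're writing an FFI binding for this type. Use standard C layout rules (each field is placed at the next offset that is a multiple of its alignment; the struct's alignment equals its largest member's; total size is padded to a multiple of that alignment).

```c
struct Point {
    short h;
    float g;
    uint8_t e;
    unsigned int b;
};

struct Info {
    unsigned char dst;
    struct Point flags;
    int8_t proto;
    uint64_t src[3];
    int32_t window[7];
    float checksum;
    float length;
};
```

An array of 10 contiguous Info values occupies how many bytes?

880

Point: 0..2  h  (2B, 2-aligned); 2..4  -- padding (2B); 4..8  g  (4B, 4-aligned); 8..9  e  (1B, 1-aligned); 9..12  -- padding (3B); 12..16  b  (4B, 4-aligned); sizeof = 16, alignof = 4
0..1  dst  (1B, 1-aligned)
1..4  -- padding (3B)
4..20  flags  (16B, 4-aligned)
20..21  proto  (1B, 1-aligned)
21..24  -- padding (3B)
24..48  src  (24B, 8-aligned)
48..76  window  (28B, 4-aligned)
76..80  checksum  (4B, 4-aligned)
80..84  length  (4B, 4-aligned)
84..88  -- tail padding (4B)
sizeof = 88, alignof = 8
array of 10: 10 × 88 = 880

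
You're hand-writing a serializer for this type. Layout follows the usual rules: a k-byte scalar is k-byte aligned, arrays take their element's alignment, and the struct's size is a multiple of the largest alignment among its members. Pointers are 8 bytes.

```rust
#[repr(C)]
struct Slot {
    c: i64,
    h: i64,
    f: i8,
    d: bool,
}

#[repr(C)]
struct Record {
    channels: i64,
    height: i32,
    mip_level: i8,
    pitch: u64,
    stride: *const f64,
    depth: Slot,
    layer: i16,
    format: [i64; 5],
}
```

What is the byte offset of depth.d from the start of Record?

49

Slot: 0..8  c  (8B, 8-aligned); 8..16  h  (8B, 8-aligned); 16..17  f  (1B, 1-aligned); 17..18  d  (1B, 1-aligned); 18..24  -- tail padding (6B); sizeof = 24, alignof = 8
0..8  channels  (8B, 8-aligned)
8..12  height  (4B, 4-aligned)
12..13  mip_level  (1B, 1-aligned)
13..16  -- padding (3B)
16..24  pitch  (8B, 8-aligned)
24..32  stride  (8B, 8-aligned)
32..56  depth  (24B, 8-aligned)
within Slot: d at 17
32 + 17 = 49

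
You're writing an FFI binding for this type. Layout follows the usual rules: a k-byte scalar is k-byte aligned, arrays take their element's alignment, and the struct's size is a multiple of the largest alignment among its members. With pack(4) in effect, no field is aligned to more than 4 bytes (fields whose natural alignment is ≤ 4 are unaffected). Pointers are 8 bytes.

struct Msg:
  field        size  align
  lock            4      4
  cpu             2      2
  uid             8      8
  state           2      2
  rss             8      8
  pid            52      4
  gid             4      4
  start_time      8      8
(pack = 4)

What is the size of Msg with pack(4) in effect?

92

0..4  lock  (4B, 4-aligned)
4..6  cpu  (2B, 2-aligned)
6..8  -- padding (2B)
8..16  uid  (8B, 4-aligned)
16..18  state  (2B, 2-aligned)
18..20  -- padding (2B)
20..28  rss  (8B, 4-aligned)
28..80  pid  (52B, 4-aligned)
80..84  gid  (4B, 4-aligned)
84..92  start_time  (8B, 4-aligned)
sizeof = 92, alignof = 4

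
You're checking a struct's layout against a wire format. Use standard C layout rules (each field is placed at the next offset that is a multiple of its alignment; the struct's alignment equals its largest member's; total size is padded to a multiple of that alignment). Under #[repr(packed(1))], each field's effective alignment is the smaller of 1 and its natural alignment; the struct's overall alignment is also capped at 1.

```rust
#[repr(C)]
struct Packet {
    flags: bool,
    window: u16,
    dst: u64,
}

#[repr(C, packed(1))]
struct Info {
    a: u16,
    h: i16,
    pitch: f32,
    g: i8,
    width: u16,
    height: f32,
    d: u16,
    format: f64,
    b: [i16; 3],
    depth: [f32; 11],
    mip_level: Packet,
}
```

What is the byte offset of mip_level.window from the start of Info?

77

Packet: @0: flags [1B, align 1] → 1; +1 pad (align 2); @2: window [2B, align 2] → 4; +4 pad (align 8); @8: dst [8B, align 8] → 16; size 16, align 8
@0: a [2B, align 1] → 2
@2: h [2B, align 1] → 4
@4: pitch [4B, align 1] → 8
@8: g [1B, align 1] → 9
@9: width [2B, align 1] → 11
@11: height [4B, align 1] → 15
@15: d [2B, align 1] → 17
@17: format [8B, align 1] → 25
@25: b [6B, align 1] → 31
@31: depth [44B, align 1] → 75
@75: mip_level [16B, align 1] → 91
within Packet: window at 2
75 + 2 = 77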